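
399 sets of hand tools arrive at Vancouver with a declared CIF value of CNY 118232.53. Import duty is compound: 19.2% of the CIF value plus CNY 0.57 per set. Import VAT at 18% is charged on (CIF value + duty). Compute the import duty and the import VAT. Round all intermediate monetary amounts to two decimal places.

Ad valorem component: 118232.53 × 19.2% = 22700.65
Specific component: 399 × 0.57 = 227.43
Import duty = 22700.65 + 227.43 = 22928.08
VAT base = CIF + duty = 118232.53 + 22928.08 = 141160.61
Import VAT = 141160.61 × 18% = 25408.91

Import duty: CNY 22928.08; import VAT: CNY 25408.91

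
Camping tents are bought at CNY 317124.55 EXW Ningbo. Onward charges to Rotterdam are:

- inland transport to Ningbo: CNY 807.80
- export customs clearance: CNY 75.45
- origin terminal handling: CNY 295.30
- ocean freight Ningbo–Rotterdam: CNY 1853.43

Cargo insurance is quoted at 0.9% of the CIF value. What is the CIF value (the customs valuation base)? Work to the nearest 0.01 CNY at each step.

CIF value: CNY 323064.11

Let C be the CIF value. C = EXW price + pre-shipment costs + freight + 0.9% × C
C − 0.9% × C = 317124.55 + 807.80 + 75.45 + 295.30 + 1853.43
0.991 × C = 320156.53
C = 320156.53 / 0.991 = 323064.11
Insurance premium = 0.9% × 323064.11 = 2907.58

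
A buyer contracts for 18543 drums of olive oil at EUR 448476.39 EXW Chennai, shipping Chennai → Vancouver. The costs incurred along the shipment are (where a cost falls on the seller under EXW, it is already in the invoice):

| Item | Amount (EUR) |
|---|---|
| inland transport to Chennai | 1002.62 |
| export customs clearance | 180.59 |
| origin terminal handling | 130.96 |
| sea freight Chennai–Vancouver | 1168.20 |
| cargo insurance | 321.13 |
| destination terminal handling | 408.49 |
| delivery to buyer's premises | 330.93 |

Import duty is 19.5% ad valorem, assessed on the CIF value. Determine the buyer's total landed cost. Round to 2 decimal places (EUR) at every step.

EXW: the seller makes goods available at their premises; the buyer bears all onward costs.
CIF value = EXW price + inland to port + export clearance + origin terminal + freight + insurance = 448476.39 + 1002.62 + 180.59 + 130.96 + 1168.20 + 321.13 = 451279.89
Import duty = 451279.89 × 19.5% = 87999.58
Buyer bears: inland to port 1002.62 + export clearance 180.59 + origin terminal 130.96 + freight 1168.20 + insurance 321.13 + destination terminal 408.49 + delivery 330.93 + duty 87999.58 = 91542.50
Landed cost = invoice 448476.39 + 91542.50 = 540018.89

Total landed cost: EUR 540018.89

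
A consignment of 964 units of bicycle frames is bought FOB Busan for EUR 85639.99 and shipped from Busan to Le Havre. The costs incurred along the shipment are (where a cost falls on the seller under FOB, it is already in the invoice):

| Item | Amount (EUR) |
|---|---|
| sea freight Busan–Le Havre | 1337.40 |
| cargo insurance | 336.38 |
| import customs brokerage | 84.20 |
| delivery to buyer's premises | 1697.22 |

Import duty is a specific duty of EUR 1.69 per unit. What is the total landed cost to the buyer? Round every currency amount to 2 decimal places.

FOB: the seller bears costs until goods are on board at the origin port; the buyer bears freight, insurance and all costs thereafter.
CIF value = FOB price + freight + insurance = 85639.99 + 1337.40 + 336.38 = 87313.77
Import duty = 964 × 1.69 = 1629.16
Buyer bears: freight 1337.40 + insurance 336.38 + brokerage 84.20 + delivery 1697.22 + duty 1629.16 = 5084.36
Landed cost = invoice 85639.99 + 5084.36 = 90724.35

Total landed cost: EUR 90724.35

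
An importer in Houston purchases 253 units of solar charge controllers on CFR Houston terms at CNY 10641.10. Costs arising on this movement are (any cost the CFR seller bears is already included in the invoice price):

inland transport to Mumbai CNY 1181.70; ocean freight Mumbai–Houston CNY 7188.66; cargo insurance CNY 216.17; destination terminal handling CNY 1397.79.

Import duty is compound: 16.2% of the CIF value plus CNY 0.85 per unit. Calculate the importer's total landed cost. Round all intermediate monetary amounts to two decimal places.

Total landed cost: CNY 14228.99

CFR: the seller pays costs through ocean freight to the destination port, but not insurance.
Already in the invoice (seller's account under CFR): inland to port, freight — exclude.
CIF value = CFR price + insurance = 10641.10 + 216.17 = 10857.27
Ad valorem component: 10857.27 × 16.2% = 1758.88
Specific component: 253 × 0.85 = 215.05
Import duty = 1758.88 + 215.05 = 1973.93
Buyer bears: insurance 216.17 + destination terminal 1397.79 + duty 1973.93 = 3587.89
Landed cost = invoice 10641.10 + 3587.89 = 14228.99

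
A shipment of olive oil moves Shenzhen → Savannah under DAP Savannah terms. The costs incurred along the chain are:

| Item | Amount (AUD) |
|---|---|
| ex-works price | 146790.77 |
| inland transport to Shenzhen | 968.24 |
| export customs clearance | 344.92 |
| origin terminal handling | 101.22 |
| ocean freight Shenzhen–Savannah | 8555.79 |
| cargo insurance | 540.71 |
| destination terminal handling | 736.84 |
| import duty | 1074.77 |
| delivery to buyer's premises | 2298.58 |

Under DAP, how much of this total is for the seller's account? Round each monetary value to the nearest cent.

DAP: the seller bears all costs to the named destination except import duty and clearance.
Seller's account: goods 146790.77 + inland to port 968.24 + export clearance 344.92 + origin terminal 101.22 + freight 8555.79 + insurance 540.71 + destination terminal 736.84 + delivery 2298.58 = 160337.07
Buyer's account: duty 1074.77 = 1074.77

Seller's account: AUD 160337.07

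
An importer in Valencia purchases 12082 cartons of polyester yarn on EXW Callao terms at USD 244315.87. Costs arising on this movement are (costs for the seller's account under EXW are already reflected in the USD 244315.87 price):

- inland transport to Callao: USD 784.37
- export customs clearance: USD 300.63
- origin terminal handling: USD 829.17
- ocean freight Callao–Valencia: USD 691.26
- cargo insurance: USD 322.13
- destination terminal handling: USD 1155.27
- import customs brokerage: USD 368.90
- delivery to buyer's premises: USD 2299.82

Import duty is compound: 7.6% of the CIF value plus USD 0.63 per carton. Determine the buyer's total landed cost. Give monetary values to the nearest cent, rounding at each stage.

Total landed cost: USD 277469.58

EXW: the seller makes goods available at their premises; the buyer bears all onward costs.
CIF value = EXW price + inland to port + export clearance + origin terminal + freight + insurance = 244315.87 + 784.37 + 300.63 + 829.17 + 691.26 + 322.13 = 247243.43
Ad valorem component: 247243.43 × 7.6% = 18790.50
Specific component: 12082 × 0.63 = 7611.66
Import duty = 18790.50 + 7611.66 = 26402.16
Buyer bears: inland to port 784.37 + export clearance 300.63 + origin terminal 829.17 + freight 691.26 + insurance 322.13 + destination terminal 1155.27 + brokerage 368.90 + delivery 2299.82 + duty 26402.16 = 33153.71
Landed cost = invoice 244315.87 + 33153.71 = 277469.58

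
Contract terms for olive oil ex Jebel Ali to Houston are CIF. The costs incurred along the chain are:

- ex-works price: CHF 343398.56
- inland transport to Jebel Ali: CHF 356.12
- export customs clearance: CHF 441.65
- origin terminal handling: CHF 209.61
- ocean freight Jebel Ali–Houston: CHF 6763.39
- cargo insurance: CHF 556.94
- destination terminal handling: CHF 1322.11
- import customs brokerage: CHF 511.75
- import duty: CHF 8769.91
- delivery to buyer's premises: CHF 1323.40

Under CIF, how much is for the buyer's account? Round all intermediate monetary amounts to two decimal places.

CIF: the seller pays costs through ocean freight and marine insurance to the destination port.
Seller's account: goods 343398.56 + inland to port 356.12 + export clearance 441.65 + origin terminal 209.61 + freight 6763.39 + insurance 556.94 = 351726.27
Buyer's account: destination terminal 1322.11 + brokerage 511.75 + duty 8769.91 + delivery 1323.40 = 11927.17

Buyer's account: CHF 11927.17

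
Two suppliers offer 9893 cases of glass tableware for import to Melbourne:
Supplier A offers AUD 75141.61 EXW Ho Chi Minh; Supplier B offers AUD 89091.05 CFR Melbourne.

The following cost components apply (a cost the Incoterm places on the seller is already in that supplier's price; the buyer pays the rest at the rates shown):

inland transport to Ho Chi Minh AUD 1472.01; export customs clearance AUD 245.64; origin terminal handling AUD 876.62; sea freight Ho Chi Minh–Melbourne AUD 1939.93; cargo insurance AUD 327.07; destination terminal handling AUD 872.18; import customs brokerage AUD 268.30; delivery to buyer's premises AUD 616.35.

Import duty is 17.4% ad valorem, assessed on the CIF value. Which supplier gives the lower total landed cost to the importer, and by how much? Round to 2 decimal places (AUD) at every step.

Supplier A (EXW):
CIF value = EXW price + inland to port + export clearance + origin terminal + freight + insurance = 75141.61 + 1472.01 + 245.64 + 876.62 + 1939.93 + 327.07 = 80002.88
Import duty = 80002.88 × 17.4% = 13920.50
Buyer bears (A): 1472.01 + 245.64 + 876.62 + 1939.93 + 327.07 + 872.18 + 268.30 + 616.35 = 6618.10
Landed cost (A) = invoice 75141.61 + 6618.10 + duty 13920.50 = 95680.21
Supplier B (CFR):
CIF value = CFR price + insurance = 89091.05 + 327.07 = 89418.12
Import duty = 89418.12 × 17.4% = 15558.75
Buyer bears (B): 327.07 + 872.18 + 268.30 + 616.35 = 2083.90
Landed cost (B) = invoice 89091.05 + 2083.90 + duty 15558.75 = 106733.70
Difference = |95680.21 − 106733.70| = 11053.49

Supplier A is cheaper by AUD 11053.49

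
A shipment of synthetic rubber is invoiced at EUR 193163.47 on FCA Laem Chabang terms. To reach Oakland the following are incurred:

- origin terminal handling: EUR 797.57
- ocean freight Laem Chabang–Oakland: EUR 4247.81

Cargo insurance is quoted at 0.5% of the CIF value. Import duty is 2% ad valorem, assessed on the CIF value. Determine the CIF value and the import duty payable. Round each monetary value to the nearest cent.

Let C be the CIF value. C = FCA price + pre-shipment costs + freight + 0.5% × C
C − 0.5% × C = 193163.47 + 797.57 + 4247.81
0.995 × C = 198208.85
C = 198208.85 / 0.995 = 199204.87
Insurance premium = 0.5% × 199204.87 = 996.02
Import duty = 199204.87 × 2% = 3984.10

CIF value: EUR 199204.87; import duty: EUR 3984.10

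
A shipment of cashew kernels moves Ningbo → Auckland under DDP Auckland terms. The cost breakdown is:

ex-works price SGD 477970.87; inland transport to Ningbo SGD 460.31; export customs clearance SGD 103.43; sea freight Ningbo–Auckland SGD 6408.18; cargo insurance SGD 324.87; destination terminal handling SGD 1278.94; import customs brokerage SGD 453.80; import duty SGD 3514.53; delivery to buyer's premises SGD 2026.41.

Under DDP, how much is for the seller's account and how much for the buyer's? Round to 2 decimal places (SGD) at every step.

Seller: SGD 492541.34; buyer: SGD 0.00

DDP: the seller bears all costs including import duty.
Seller's account: goods 477970.87 + inland to port 460.31 + export clearance 103.43 + freight 6408.18 + insurance 324.87 + destination terminal 1278.94 + brokerage 453.80 + duty 3514.53 + delivery 2026.41 = 492541.34
Buyer's account: 0.00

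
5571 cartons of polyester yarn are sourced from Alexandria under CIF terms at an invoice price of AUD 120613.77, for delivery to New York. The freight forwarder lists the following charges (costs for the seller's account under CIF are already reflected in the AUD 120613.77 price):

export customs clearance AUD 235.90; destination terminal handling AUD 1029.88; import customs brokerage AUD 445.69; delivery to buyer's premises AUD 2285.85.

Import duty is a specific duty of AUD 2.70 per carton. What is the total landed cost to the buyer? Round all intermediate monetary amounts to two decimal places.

Total landed cost: AUD 139416.89

CIF: the seller pays costs through ocean freight and marine insurance to the destination port.
Already in the invoice (seller's account under CIF): export clearance — exclude.
The CIF price already equals the CIF value: 120613.77
Import duty = 5571 × 2.70 = 15041.70
Buyer bears: destination terminal 1029.88 + brokerage 445.69 + delivery 2285.85 + duty 15041.70 = 18803.12
Landed cost = invoice 120613.77 + 18803.12 = 139416.89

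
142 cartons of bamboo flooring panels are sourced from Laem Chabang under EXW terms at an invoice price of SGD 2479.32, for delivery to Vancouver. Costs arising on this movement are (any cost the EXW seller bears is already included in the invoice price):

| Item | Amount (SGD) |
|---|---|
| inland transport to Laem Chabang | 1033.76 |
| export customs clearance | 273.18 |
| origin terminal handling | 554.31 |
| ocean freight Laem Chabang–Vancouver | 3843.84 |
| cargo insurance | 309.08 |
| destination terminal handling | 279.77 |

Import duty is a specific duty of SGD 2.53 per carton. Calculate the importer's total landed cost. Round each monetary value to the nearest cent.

Total landed cost: SGD 9132.52

EXW: the seller makes goods available at their premises; the buyer bears all onward costs.
CIF value = EXW price + inland to port + export clearance + origin terminal + freight + insurance = 2479.32 + 1033.76 + 273.18 + 554.31 + 3843.84 + 309.08 = 8493.49
Import duty = 142 × 2.53 = 359.26
Buyer bears: inland to port 1033.76 + export clearance 273.18 + origin terminal 554.31 + freight 3843.84 + insurance 309.08 + destination terminal 279.77 + duty 359.26 = 6653.20
Landed cost = invoice 2479.32 + 6653.20 = 9132.52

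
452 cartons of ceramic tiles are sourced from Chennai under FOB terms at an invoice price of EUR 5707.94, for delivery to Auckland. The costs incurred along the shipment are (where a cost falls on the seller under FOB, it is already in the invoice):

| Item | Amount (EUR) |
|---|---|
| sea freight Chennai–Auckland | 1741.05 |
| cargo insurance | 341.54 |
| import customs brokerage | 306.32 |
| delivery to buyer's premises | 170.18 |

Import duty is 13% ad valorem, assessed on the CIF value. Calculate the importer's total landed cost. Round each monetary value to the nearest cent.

Total landed cost: EUR 9279.80

FOB: the seller bears costs until goods are on board at the origin port; the buyer bears freight, insurance and all costs thereafter.
CIF value = FOB price + freight + insurance = 5707.94 + 1741.05 + 341.54 = 7790.53
Import duty = 7790.53 × 13% = 1012.77
Buyer bears: freight 1741.05 + insurance 341.54 + brokerage 306.32 + delivery 170.18 + duty 1012.77 = 3571.86
Landed cost = invoice 5707.94 + 3571.86 = 9279.80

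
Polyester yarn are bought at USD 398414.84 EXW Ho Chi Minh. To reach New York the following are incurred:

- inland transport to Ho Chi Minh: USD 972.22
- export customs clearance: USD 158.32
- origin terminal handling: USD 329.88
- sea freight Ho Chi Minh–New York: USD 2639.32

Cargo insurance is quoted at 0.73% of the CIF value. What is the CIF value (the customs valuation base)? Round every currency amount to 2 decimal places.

Let C be the CIF value. C = EXW price + pre-shipment costs + freight + 0.73% × C
C − 0.73% × C = 398414.84 + 972.22 + 158.32 + 329.88 + 2639.32
0.9927 × C = 402514.58
C = 402514.58 / 0.9927 = 405474.54
Insurance premium = 0.73% × 405474.54 = 2959.96

CIF value: USD 405474.54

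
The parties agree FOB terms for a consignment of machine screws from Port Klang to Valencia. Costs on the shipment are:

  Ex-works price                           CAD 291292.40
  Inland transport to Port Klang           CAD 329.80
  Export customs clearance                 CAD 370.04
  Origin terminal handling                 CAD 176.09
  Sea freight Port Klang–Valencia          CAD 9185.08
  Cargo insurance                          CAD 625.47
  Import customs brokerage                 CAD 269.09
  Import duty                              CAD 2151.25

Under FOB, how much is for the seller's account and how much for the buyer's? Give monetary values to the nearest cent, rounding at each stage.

Seller: CAD 292168.33; buyer: CAD 12230.89

FOB: the seller bears costs until goods are on board at the origin port; the buyer bears freight, insurance and all costs thereafter.
Seller's account: goods 291292.40 + inland to port 329.80 + export clearance 370.04 + origin terminal 176.09 = 292168.33
Buyer's account: freight 9185.08 + insurance 625.47 + brokerage 269.09 + duty 2151.25 = 12230.89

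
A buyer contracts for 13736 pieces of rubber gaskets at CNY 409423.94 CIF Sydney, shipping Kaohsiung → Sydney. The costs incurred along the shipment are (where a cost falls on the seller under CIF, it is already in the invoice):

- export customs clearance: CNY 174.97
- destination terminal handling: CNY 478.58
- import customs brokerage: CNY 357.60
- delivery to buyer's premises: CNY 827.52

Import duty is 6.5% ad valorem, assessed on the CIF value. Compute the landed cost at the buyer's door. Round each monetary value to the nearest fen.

Total landed cost: CNY 437700.20

CIF: the seller pays costs through ocean freight and marine insurance to the destination port.
Already in the invoice (seller's account under CIF): export clearance — exclude.
The CIF price already equals the CIF value: 409423.94
Import duty = 409423.94 × 6.5% = 26612.56
Buyer bears: destination terminal 478.58 + brokerage 357.60 + delivery 827.52 + duty 26612.56 = 28276.26
Landed cost = invoice 409423.94 + 28276.26 = 437700.20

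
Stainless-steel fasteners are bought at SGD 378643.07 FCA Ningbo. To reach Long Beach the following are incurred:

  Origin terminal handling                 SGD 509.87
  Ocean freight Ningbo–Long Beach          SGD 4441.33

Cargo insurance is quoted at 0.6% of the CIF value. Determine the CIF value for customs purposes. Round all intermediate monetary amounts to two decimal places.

Let C be the CIF value. C = FCA price + pre-shipment costs + freight + 0.6% × C
C − 0.6% × C = 378643.07 + 509.87 + 4441.33
0.994 × C = 383594.27
C = 383594.27 / 0.994 = 385909.73
Insurance premium = 0.6% × 385909.73 = 2315.46

CIF value: SGD 385909.73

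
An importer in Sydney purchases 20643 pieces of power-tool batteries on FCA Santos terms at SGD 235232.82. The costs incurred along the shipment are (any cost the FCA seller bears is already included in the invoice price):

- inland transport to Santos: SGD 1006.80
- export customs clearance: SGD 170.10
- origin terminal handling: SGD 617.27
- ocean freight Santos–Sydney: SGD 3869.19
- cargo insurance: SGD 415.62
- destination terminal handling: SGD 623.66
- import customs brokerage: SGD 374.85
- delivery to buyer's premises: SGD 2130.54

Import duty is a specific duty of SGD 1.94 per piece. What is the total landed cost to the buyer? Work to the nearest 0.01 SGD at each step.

FCA: the seller delivers export-cleared goods to the carrier; the buyer bears costs from that point.
Already in the invoice (seller's account under FCA): inland to port, export clearance — exclude.
CIF value = FCA price + origin terminal + freight + insurance = 235232.82 + 617.27 + 3869.19 + 415.62 = 240134.90
Import duty = 20643 × 1.94 = 40047.42
Buyer bears: origin terminal 617.27 + freight 3869.19 + insurance 415.62 + destination terminal 623.66 + brokerage 374.85 + delivery 2130.54 + duty 40047.42 = 48078.55
Landed cost = invoice 235232.82 + 48078.55 = 283311.37

Total landed cost: SGD 283311.37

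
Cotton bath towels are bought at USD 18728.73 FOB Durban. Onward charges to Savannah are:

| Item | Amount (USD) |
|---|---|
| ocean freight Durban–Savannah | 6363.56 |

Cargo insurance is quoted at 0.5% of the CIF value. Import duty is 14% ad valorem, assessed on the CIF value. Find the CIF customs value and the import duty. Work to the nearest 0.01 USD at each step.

Let C be the CIF value. C = FOB price + freight + 0.5% × C
C − 0.5% × C = 18728.73 + 6363.56
0.995 × C = 25092.29
C = 25092.29 / 0.995 = 25218.38
Insurance premium = 0.5% × 25218.38 = 126.09
Import duty = 25218.38 × 14% = 3530.57

CIF value: USD 25218.38; import duty: USD 3530.57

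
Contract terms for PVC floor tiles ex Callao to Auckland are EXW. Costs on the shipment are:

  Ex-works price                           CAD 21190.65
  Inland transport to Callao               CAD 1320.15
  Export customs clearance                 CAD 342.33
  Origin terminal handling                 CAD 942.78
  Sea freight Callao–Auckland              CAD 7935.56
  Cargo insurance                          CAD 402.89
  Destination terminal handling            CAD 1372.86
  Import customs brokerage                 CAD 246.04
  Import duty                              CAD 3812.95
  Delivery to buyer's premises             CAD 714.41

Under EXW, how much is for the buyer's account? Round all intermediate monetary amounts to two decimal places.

Buyer's account: CAD 17089.97

EXW: the seller makes goods available at their premises; the buyer bears all onward costs.
Seller's account: goods 21190.65 = 21190.65
Buyer's account: inland to port 1320.15 + export clearance 342.33 + origin terminal 942.78 + freight 7935.56 + insurance 402.89 + destination terminal 1372.86 + brokerage 246.04 + duty 3812.95 + delivery 714.41 = 17089.97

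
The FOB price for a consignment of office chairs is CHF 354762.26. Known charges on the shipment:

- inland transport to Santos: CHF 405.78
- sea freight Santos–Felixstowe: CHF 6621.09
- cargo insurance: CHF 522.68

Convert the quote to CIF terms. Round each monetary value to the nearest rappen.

CIF price: CHF 361906.03

Not relevant to the conversion: inland to port — on the seller under both FOB and CIF; already in the FOB price and stays in the CIF price.
From FOB to CIF, the seller additionally bears: freight, insurance.
CIF price = 354762.26 + 6621.09 + 522.68 = 361906.03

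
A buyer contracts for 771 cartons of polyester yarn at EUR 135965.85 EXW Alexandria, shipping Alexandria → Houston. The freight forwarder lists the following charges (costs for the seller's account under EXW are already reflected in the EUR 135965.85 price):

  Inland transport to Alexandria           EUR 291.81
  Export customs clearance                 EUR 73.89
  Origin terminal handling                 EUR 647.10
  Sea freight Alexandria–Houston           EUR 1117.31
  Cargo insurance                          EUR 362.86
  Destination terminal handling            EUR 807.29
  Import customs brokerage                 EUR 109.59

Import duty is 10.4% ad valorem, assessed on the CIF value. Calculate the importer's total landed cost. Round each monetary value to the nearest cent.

Total landed cost: EUR 153775.42

EXW: the seller makes goods available at their premises; the buyer bears all onward costs.
CIF value = EXW price + inland to port + export clearance + origin terminal + freight + insurance = 135965.85 + 291.81 + 73.89 + 647.10 + 1117.31 + 362.86 = 138458.82
Import duty = 138458.82 × 10.4% = 14399.72
Buyer bears: inland to port 291.81 + export clearance 73.89 + origin terminal 647.10 + freight 1117.31 + insurance 362.86 + destination terminal 807.29 + brokerage 109.59 + duty 14399.72 = 17809.57
Landed cost = invoice 135965.85 + 17809.57 = 153775.42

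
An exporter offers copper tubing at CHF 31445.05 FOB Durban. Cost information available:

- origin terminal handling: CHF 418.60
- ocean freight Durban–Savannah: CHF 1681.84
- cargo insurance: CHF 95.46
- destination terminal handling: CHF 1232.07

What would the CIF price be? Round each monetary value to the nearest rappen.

CIF price: CHF 33222.35

Not relevant to the conversion: origin terminal — on the seller under both FOB and CIF; already in the FOB price and stays in the CIF price. destination terminal — on the buyer under both terms; not part of either seller's price.
From FOB to CIF, the seller additionally bears: freight, insurance.
CIF price = 31445.05 + 1681.84 + 95.46 = 33222.35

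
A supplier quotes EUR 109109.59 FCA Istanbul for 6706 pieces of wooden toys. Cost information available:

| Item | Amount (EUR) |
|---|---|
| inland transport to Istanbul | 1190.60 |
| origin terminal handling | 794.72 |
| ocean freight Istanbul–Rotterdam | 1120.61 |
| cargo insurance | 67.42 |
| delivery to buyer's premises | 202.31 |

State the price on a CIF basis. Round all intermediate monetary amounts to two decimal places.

Not relevant to the conversion: inland to port — on the seller under both FCA and CIF; already in the FCA price and stays in the CIF price. delivery — on the buyer under both terms; not part of either seller's price.
From FCA to CIF, the seller additionally bears: origin terminal, freight, insurance.
CIF price = 109109.59 + 794.72 + 1120.61 + 67.42 = 111092.34

CIF price: EUR 111092.34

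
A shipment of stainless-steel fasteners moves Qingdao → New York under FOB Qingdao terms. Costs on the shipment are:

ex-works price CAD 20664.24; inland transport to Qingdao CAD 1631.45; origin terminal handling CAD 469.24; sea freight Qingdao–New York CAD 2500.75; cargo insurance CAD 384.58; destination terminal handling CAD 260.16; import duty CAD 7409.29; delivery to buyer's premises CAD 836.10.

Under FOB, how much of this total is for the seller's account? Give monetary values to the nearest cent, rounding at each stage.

Seller's account: CAD 22764.93

FOB: the seller bears costs until goods are on board at the origin port; the buyer bears freight, insurance and all costs thereafter.
Seller's account: goods 20664.24 + inland to port 1631.45 + origin terminal 469.24 = 22764.93
Buyer's account: freight 2500.75 + insurance 384.58 + destination terminal 260.16 + duty 7409.29 + delivery 836.10 = 11390.88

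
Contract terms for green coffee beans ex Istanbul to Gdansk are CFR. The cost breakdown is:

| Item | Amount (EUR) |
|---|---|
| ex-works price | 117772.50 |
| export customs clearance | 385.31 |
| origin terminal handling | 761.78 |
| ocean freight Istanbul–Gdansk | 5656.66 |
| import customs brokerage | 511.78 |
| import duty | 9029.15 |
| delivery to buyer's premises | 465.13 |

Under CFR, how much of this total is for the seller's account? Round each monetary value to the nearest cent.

CFR: the seller pays costs through ocean freight to the destination port, but not insurance.
Seller's account: goods 117772.50 + export clearance 385.31 + origin terminal 761.78 + freight 5656.66 = 124576.25
Buyer's account: brokerage 511.78 + duty 9029.15 + delivery 465.13 = 10006.06

Seller's account: EUR 124576.25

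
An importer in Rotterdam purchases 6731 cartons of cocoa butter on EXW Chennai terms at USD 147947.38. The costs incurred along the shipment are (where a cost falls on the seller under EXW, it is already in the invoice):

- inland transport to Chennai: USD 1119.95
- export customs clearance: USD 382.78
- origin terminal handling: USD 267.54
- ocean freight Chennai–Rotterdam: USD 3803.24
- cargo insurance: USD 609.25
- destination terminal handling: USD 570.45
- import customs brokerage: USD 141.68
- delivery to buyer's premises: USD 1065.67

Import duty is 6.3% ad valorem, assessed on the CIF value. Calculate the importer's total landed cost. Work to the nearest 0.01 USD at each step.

Total landed cost: USD 165618.14

EXW: the seller makes goods available at their premises; the buyer bears all onward costs.
CIF value = EXW price + inland to port + export clearance + origin terminal + freight + insurance = 147947.38 + 1119.95 + 382.78 + 267.54 + 3803.24 + 609.25 = 154130.14
Import duty = 154130.14 × 6.3% = 9710.20
Buyer bears: inland to port 1119.95 + export clearance 382.78 + origin terminal 267.54 + freight 3803.24 + insurance 609.25 + destination terminal 570.45 + brokerage 141.68 + delivery 1065.67 + duty 9710.20 = 17670.76
Landed cost = invoice 147947.38 + 17670.76 = 165618.14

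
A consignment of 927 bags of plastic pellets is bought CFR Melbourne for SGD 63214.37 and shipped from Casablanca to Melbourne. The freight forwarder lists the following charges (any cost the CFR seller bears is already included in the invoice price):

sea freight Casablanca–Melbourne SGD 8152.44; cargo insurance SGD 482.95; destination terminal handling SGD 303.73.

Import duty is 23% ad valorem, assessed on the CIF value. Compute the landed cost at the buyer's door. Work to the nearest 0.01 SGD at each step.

CFR: the seller pays costs through ocean freight to the destination port, but not insurance.
Already in the invoice (seller's account under CFR): freight — exclude.
CIF value = CFR price + insurance = 63214.37 + 482.95 = 63697.32
Import duty = 63697.32 × 23% = 14650.38
Buyer bears: insurance 482.95 + destination terminal 303.73 + duty 14650.38 = 15437.06
Landed cost = invoice 63214.37 + 15437.06 = 78651.43

Total landed cost: SGD 78651.43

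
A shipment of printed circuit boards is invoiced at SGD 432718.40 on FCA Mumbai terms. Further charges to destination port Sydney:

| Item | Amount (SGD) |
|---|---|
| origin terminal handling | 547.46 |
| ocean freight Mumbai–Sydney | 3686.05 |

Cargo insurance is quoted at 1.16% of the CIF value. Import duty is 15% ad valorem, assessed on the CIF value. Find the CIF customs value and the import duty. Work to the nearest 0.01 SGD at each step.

CIF value: SGD 442080.04; import duty: SGD 66312.01

Let C be the CIF value. C = FCA price + pre-shipment costs + freight + 1.16% × C
C − 1.16% × C = 432718.40 + 547.46 + 3686.05
0.9884 × C = 436951.91
C = 436951.91 / 0.9884 = 442080.04
Insurance premium = 1.16% × 442080.04 = 5128.13
Import duty = 442080.04 × 15% = 66312.01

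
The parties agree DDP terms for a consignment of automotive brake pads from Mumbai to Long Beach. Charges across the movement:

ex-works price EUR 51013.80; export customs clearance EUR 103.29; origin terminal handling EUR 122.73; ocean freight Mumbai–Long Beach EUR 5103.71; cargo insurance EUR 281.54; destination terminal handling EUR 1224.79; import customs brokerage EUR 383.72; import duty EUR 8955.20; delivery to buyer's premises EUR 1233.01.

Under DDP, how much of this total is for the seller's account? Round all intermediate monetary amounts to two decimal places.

Seller's account: EUR 68421.79

DDP: the seller bears all costs including import duty.
Seller's account: goods 51013.80 + export clearance 103.29 + origin terminal 122.73 + freight 5103.71 + insurance 281.54 + destination terminal 1224.79 + brokerage 383.72 + duty 8955.20 + delivery 1233.01 = 68421.79
Buyer's account: 0.00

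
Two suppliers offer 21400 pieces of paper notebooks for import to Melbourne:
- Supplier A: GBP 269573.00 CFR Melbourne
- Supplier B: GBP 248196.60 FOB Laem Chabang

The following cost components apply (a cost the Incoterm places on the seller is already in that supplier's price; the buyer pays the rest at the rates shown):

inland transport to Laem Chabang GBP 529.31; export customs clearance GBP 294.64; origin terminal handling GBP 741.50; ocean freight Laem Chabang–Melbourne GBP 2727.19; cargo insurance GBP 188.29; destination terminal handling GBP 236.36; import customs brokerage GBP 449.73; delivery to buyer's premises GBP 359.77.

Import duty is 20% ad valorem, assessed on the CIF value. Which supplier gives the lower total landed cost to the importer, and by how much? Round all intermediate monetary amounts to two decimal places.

Supplier A (CFR):
CIF value = CFR price + insurance = 269573.00 + 188.29 = 269761.29
Import duty = 269761.29 × 20% = 53952.26
Buyer bears (A): 188.29 + 236.36 + 449.73 + 359.77 = 1234.15
Landed cost (A) = invoice 269573.00 + 1234.15 + duty 53952.26 = 324759.41
Supplier B (FOB):
CIF value = FOB price + freight + insurance = 248196.60 + 2727.19 + 188.29 = 251112.08
Import duty = 251112.08 × 20% = 50222.42
Buyer bears (B): 2727.19 + 188.29 + 236.36 + 449.73 + 359.77 = 3961.34
Landed cost (B) = invoice 248196.60 + 3961.34 + duty 50222.42 = 302380.36
Difference = |324759.41 − 302380.36| = 22379.05

Supplier B is cheaper by GBP 22379.05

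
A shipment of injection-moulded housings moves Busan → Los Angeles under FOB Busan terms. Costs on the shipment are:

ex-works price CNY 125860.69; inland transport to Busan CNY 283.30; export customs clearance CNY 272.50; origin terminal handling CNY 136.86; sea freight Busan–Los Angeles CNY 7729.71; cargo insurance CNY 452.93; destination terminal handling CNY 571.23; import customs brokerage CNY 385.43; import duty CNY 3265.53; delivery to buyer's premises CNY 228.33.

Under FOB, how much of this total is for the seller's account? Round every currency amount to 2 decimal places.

Seller's account: CNY 126553.35

FOB: the seller bears costs until goods are on board at the origin port; the buyer bears freight, insurance and all costs thereafter.
Seller's account: goods 125860.69 + inland to port 283.30 + export clearance 272.50 + origin terminal 136.86 = 126553.35
Buyer's account: freight 7729.71 + insurance 452.93 + destination terminal 571.23 + brokerage 385.43 + duty 3265.53 + delivery 228.33 = 12633.16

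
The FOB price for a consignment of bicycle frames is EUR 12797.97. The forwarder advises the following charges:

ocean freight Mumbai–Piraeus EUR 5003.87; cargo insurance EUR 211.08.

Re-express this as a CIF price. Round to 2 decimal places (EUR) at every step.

CIF price: EUR 18012.92

From FOB to CIF, the seller additionally bears: freight, insurance.
CIF price = 12797.97 + 5003.87 + 211.08 = 18012.92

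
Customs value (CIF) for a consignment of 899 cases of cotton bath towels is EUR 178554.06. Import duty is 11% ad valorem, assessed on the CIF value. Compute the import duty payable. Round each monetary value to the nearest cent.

Import duty: EUR 19640.95

Import duty = 178554.06 × 11% = 19640.95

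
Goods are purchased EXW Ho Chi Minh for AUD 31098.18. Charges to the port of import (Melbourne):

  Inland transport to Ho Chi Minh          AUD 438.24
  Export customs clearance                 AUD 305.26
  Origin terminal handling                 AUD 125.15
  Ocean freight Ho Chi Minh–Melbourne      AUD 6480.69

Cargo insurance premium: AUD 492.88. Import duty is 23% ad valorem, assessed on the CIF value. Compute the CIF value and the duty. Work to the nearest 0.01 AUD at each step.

CIF value: AUD 38940.40; import duty: AUD 8956.29

CIF = EXW price + pre-shipment costs + freight + insurance
CIF = 31098.18 + 438.24 + 305.26 + 125.15 + 6480.69 + 492.88 = 38940.40
Import duty = 38940.40 × 23% = 8956.29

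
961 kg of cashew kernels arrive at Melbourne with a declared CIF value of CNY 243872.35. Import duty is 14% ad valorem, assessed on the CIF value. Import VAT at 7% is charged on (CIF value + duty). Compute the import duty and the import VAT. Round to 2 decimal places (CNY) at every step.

Import duty = 243872.35 × 14% = 34142.13
VAT base = CIF + duty = 243872.35 + 34142.13 = 278014.48
Import VAT = 278014.48 × 7% = 19461.01

Import duty: CNY 34142.13; import VAT: CNY 19461.01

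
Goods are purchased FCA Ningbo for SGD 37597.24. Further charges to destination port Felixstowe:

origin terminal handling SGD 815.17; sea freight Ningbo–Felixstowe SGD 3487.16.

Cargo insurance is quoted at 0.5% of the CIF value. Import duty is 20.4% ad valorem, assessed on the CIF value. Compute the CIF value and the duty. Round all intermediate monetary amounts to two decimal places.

CIF value: SGD 42110.12; import duty: SGD 8590.46

Let C be the CIF value. C = FCA price + pre-shipment costs + freight + 0.5% × C
C − 0.5% × C = 37597.24 + 815.17 + 3487.16
0.995 × C = 41899.57
C = 41899.57 / 0.995 = 42110.12
Insurance premium = 0.5% × 42110.12 = 210.55
Import duty = 42110.12 × 20.4% = 8590.46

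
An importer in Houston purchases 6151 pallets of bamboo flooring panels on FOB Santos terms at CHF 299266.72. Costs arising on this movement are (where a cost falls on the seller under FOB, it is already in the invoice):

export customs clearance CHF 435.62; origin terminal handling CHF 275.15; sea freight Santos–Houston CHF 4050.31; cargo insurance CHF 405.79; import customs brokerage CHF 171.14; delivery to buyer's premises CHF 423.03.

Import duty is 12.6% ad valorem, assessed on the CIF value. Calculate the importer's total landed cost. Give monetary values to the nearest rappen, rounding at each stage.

Total landed cost: CHF 342586.07

FOB: the seller bears costs until goods are on board at the origin port; the buyer bears freight, insurance and all costs thereafter.
Already in the invoice (seller's account under FOB): export clearance, origin terminal — exclude.
CIF value = FOB price + freight + insurance = 299266.72 + 4050.31 + 405.79 = 303722.82
Import duty = 303722.82 × 12.6% = 38269.08
Buyer bears: freight 4050.31 + insurance 405.79 + brokerage 171.14 + delivery 423.03 + duty 38269.08 = 43319.35
Landed cost = invoice 299266.72 + 43319.35 = 342586.07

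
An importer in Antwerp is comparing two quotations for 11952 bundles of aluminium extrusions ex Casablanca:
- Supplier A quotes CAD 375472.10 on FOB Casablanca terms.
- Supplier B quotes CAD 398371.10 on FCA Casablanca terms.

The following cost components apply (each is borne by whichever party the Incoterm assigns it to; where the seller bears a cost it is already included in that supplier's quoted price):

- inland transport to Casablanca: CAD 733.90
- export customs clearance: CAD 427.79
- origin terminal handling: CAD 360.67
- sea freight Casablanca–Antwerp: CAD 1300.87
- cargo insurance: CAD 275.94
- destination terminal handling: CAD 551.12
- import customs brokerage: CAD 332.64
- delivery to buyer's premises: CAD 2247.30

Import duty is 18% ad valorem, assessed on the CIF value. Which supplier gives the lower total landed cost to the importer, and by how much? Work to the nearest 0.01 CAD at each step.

Supplier A is cheaper by CAD 27446.41

Supplier A (FOB):
CIF value = FOB price + freight + insurance = 375472.10 + 1300.87 + 275.94 = 377048.91
Import duty = 377048.91 × 18% = 67868.80
Buyer bears (A): 1300.87 + 275.94 + 551.12 + 332.64 + 2247.30 = 4707.87
Landed cost (A) = invoice 375472.10 + 4707.87 + duty 67868.80 = 448048.77
Supplier B (FCA):
CIF value = FCA price + origin terminal + freight + insurance = 398371.10 + 360.67 + 1300.87 + 275.94 = 400308.58
Import duty = 400308.58 × 18% = 72055.54
Buyer bears (B): 360.67 + 1300.87 + 275.94 + 551.12 + 332.64 + 2247.30 = 5068.54
Landed cost (B) = invoice 398371.10 + 5068.54 + duty 72055.54 = 475495.18
Difference = |448048.77 − 475495.18| = 27446.41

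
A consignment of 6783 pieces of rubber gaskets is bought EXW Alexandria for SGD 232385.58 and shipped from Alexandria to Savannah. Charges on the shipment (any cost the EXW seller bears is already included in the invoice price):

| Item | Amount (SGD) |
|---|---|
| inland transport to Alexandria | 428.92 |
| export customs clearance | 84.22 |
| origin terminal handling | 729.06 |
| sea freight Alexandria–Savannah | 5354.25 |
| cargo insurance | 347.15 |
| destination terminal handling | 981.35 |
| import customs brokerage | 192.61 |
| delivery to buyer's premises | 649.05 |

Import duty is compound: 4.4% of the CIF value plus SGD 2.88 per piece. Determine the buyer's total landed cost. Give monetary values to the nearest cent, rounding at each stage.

Total landed cost: SGD 271217.71

EXW: the seller makes goods available at their premises; the buyer bears all onward costs.
CIF value = EXW price + inland to port + export clearance + origin terminal + freight + insurance = 232385.58 + 428.92 + 84.22 + 729.06 + 5354.25 + 347.15 = 239329.18
Ad valorem component: 239329.18 × 4.4% = 10530.48
Specific component: 6783 × 2.88 = 19535.04
Import duty = 10530.48 + 19535.04 = 30065.52
Buyer bears: inland to port 428.92 + export clearance 84.22 + origin terminal 729.06 + freight 5354.25 + insurance 347.15 + destination terminal 981.35 + brokerage 192.61 + delivery 649.05 + duty 30065.52 = 38832.13
Landed cost = invoice 232385.58 + 38832.13 = 271217.71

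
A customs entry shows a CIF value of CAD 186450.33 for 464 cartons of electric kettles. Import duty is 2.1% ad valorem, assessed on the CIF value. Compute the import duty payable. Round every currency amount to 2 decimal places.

Import duty: CAD 3915.46

Import duty = 186450.33 × 2.1% = 3915.46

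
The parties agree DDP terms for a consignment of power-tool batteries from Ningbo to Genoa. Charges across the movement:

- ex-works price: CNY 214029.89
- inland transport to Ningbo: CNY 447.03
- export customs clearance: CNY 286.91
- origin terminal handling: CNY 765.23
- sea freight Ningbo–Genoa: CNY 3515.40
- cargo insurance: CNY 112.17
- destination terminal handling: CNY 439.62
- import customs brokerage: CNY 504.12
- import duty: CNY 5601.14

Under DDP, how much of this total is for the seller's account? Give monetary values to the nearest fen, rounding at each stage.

DDP: the seller bears all costs including import duty.
Seller's account: goods 214029.89 + inland to port 447.03 + export clearance 286.91 + origin terminal 765.23 + freight 3515.40 + insurance 112.17 + destination terminal 439.62 + brokerage 504.12 + duty 5601.14 = 225701.51
Buyer's account: 0.00

Seller's account: CNY 225701.51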